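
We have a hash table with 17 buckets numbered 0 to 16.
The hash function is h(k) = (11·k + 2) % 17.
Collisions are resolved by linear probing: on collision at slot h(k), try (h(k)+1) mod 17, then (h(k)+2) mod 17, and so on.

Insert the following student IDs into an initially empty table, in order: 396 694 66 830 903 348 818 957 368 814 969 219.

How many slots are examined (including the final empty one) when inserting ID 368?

396: h=6 => slot 6
694: h=3 => slot 3
66: h=14 => slot 14
830: h=3, probe 3,4 => slot 4
903: h=7 => slot 7
348: h=5 => slot 5
818: h=7, probe 7,8 => slot 8
957: h=6, probe 6,7,8,9 => slot 9
368: h=4, probe 4,5,6,7,8,9,10 => slot 10
814: h=14, probe 14,15 => slot 15
969: h=2 => slot 2
219: h=14, probe 14,15,16 => slot 16
Table: [-, -, 969, 694, 830, 348, 396, 903, 818, 957, 368, -, -, -, 66, 814, 219]

7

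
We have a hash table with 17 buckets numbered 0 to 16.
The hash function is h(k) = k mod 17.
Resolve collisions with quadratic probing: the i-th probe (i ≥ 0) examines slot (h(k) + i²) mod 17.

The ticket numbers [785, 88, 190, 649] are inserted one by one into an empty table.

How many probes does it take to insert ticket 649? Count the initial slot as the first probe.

Insert 785: h=3, slot 3 empty => index 3.
Insert 88: h=3, slot 3 occupied => index 4.
Insert 190: h=3, slots 3,4 occupied => index 7.
Insert 649: h=3, slots 3,4,7 occupied => index 12.
Table: [_, _, _, 785, 88, _, _, 190, _, _, _, _, 649, _, _, _, _]

4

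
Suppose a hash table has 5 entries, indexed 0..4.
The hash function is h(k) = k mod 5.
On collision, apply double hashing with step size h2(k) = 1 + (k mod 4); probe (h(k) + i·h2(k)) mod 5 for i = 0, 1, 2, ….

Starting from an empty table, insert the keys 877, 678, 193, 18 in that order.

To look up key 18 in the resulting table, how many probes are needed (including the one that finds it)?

877 hashes to 2; slot 2 is free → place at 2.
678 hashes to 3; slot 3 is free → place at 3.
193 hashes to 3, h2=2; 3 taken → place at 0.
18 hashes to 3, h2=3; 3 taken → place at 1.
Table: [193, 18, 877, 678, —]
Lookup 18: h=3, h2=3, probe 3,1 → found at 1.

2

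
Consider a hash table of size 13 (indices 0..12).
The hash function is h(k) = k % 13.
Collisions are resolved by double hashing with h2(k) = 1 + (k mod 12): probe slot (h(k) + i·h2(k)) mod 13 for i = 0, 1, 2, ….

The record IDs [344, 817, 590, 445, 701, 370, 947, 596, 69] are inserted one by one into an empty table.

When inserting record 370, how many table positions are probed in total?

2

344 hashes to 6; slot 6 is free → place at 6.
817 hashes to 11; slot 11 is free → place at 11.
590 hashes to 5; slot 5 is free → place at 5.
445 hashes to 3; slot 3 is free → place at 3.
701 hashes to 12; slot 12 is free → place at 12.
370 hashes to 6, h2=11; 6 taken → place at 4.
947 hashes to 11, h2=12; 11 taken → place at 10.
596 hashes to 11, h2=9; 11 taken → place at 7.
69 hashes to 4, h2=10; 4 taken → place at 1.
Table: [., 69, ., 445, 370, 590, 344, 596, ., ., 947, 817, 701]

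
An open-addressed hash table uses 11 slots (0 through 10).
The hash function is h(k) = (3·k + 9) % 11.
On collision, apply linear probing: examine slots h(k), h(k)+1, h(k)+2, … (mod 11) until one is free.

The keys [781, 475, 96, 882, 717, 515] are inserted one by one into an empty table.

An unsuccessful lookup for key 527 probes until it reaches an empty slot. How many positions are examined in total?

Insert 781: h=9, slot 9 empty => index 9.
Insert 475: h=4, slot 4 empty => index 4.
Insert 96: h=0, slot 0 empty => index 0.
Insert 882: h=4, slot 4 occupied => index 5.
Insert 717: h=4, slots 4,5 occupied => index 6.
Insert 515: h=3, slot 3 empty => index 3.
Table: [96, _, _, 515, 475, 882, 717, _, _, 781, _]
Lookup 527: h=6, probe 6,7 → slot 7 empty, not found.

2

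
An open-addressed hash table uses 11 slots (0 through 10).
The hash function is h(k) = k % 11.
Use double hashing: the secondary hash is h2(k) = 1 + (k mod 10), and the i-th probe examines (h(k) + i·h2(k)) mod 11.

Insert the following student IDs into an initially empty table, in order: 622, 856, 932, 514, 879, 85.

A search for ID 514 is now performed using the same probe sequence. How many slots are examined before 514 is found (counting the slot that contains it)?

2

Insert 622: h=6, slot 6 empty → index 6.
Insert 856: h=9, slot 9 empty → index 9.
Insert 932: h=8, slot 8 empty → index 8.
Insert 514: h=8, h2=5, slot 8 occupied → index 2.
Insert 879: h=10, slot 10 empty → index 10.
Insert 85: h=8, h2=6, slot 8 occupied → index 3.
Table: [∅, ∅, 514, 85, ∅, ∅, 622, ∅, 932, 856, 879]
Lookup 514: h=8, h2=5, probe 8,2 → found at 2.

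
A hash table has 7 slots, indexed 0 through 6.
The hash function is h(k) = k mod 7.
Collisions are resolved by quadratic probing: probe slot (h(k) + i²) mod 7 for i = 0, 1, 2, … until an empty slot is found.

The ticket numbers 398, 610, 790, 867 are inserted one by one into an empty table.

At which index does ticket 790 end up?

0

398: h=6 -> slot 6
610: h=1 -> slot 1
790: h=6, probe 6,0 -> slot 0
867: h=6, probe 6,0,3 -> slot 3
Table: [790, 610, —, 867, —, —, 398]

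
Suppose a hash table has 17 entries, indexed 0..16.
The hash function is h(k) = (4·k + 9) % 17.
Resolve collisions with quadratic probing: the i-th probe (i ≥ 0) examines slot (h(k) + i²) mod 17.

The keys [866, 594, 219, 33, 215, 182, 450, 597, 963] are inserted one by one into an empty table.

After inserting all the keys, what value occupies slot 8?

450

866: h=5 -> slot 5
594: h=5, probe 5,6 -> slot 6
219: h=1 -> slot 1
33: h=5, probe 5,6,9 -> slot 9
215: h=2 -> slot 2
182: h=6, probe 6,7 -> slot 7
450: h=7, probe 7,8 -> slot 8
597: h=0 -> slot 0
963: h=2, probe 2,3 -> slot 3
Table: [597, 219, 215, 963, —, 866, 594, 182, 450, 33, —, —, —, —, —, —, —]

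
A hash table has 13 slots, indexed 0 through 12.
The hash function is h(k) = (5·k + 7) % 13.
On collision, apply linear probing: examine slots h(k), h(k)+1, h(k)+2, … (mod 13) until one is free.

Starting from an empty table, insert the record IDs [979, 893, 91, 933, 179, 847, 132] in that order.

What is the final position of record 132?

8

Insert 979: h=1, slot 1 empty -> index 1.
Insert 893: h=0, slot 0 empty -> index 0.
Insert 91: h=7, slot 7 empty -> index 7.
Insert 933: h=5, slot 5 empty -> index 5.
Insert 179: h=5, slot 5 occupied -> index 6.
Insert 847: h=4, slot 4 empty -> index 4.
Insert 132: h=4, slots 4,5,6,7 occupied -> index 8.
Table: [893, 979, —, —, 847, 933, 179, 91, 132, —, —, —, —]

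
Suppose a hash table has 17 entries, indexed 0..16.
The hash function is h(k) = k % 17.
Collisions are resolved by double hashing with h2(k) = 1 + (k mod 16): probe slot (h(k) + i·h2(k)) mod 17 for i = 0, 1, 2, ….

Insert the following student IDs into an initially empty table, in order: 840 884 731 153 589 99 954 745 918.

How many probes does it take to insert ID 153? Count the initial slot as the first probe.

2

840: h=7 → slot 7
884: h=0 → slot 0
731: h=0, h2=12, probe 0,12 → slot 12
153: h=0, h2=10, probe 0,10 → slot 10
589: h=11 → slot 11
99: h=14 → slot 14
954: h=2 → slot 2
745: h=14, h2=10, probe 14,7,0,10,3 → slot 3
918: h=0, h2=7, probe 0,7,14,4 → slot 4
Table: [884, —, 954, 745, 918, —, —, 840, —, —, 153, 589, 731, —, 99, —, —]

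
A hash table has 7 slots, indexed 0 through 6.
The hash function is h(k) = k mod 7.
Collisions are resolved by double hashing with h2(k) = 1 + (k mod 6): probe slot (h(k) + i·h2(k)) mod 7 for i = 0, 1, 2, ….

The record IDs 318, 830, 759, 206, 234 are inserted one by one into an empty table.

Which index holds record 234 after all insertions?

5

Insert 318: h=3, slot 3 empty → index 3.
Insert 830: h=4, slot 4 empty → index 4.
Insert 759: h=3, h2=4, slot 3 occupied → index 0.
Insert 206: h=3, h2=3, slot 3 occupied → index 6.
Insert 234: h=3, h2=1, slots 3,4 occupied → index 5.
Table: [759, _, _, 318, 830, 234, 206]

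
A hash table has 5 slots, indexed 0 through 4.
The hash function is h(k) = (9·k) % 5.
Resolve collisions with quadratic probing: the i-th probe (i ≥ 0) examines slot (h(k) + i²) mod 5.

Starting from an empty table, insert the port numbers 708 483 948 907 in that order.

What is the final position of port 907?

4

708: h=2 => slot 2
483: h=2, probe 2,3 => slot 3
948: h=2, probe 2,3,1 => slot 1
907: h=3, probe 3,4 => slot 4
Table: [∅, 948, 708, 483, 907]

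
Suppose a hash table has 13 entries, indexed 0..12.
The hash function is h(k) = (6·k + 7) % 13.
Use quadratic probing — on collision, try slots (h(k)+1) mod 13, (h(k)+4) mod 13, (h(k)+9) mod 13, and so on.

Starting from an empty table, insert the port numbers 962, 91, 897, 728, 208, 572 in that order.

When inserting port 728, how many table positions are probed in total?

962: h=7 -> slot 7
91: h=7, probe 7,8 -> slot 8
897: h=7, probe 7,8,11 -> slot 11
728: h=7, probe 7,8,11,3 -> slot 3
208: h=7, probe 7,8,11,3,10 -> slot 10
572: h=7, probe 7,8,11,3,10,6 -> slot 6
Table: [—, —, —, 728, —, —, 572, 962, 91, —, 208, 897, —]

4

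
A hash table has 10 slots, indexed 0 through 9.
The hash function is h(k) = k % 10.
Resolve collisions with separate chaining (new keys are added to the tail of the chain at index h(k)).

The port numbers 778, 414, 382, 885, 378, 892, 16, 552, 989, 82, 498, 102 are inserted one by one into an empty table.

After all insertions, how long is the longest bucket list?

Insert 778: h=8, bucket 8 empty → new chain.
Insert 414: h=4, bucket 4 empty → new chain.
Insert 382: h=2, bucket 2 empty → new chain.
Insert 885: h=5, bucket 5 empty → new chain.
Insert 378: h=8, bucket 8 nonempty → append to chain.
Insert 892: h=2, bucket 2 nonempty → append to chain.
Insert 16: h=6, bucket 6 empty → new chain.
Insert 552: h=2, bucket 2 nonempty → append to chain.
Insert 989: h=9, bucket 9 empty → new chain.
Insert 82: h=2, bucket 2 nonempty → append to chain.
Insert 498: h=8, bucket 8 nonempty → append to chain.
Insert 102: h=2, bucket 2 nonempty → append to chain.
Final buckets:
0: .
1: .
2: 382 -> 892 -> 552 -> 82 -> 102
3: .
4: 414
5: 885
6: 16
7: .
8: 778 -> 378 -> 498
9: 989

5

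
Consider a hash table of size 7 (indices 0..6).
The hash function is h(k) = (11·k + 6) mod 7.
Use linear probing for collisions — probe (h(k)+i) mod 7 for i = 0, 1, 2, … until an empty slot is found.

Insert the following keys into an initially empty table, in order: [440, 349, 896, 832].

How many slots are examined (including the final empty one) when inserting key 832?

440 hashes to 2; slot 2 is free -> place at 2.
349 hashes to 2; 2 taken -> place at 3.
896 hashes to 6; slot 6 is free -> place at 6.
832 hashes to 2; 2,3 taken -> place at 4.
Table: [_, _, 440, 349, 832, _, 896]

3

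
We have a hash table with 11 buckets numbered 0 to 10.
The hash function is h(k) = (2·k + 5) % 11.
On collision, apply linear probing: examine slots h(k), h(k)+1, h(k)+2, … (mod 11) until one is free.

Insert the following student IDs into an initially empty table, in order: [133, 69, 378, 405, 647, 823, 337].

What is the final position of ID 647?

133: h=7 → slot 7
69: h=0 → slot 0
378: h=2 → slot 2
405: h=1 → slot 1
647: h=1, probe 1,2,3 → slot 3
823: h=1, probe 1,2,3,4 → slot 4
337: h=8 → slot 8
Table: [69, 405, 378, 647, 823, _, _, 133, 337, _, _]

3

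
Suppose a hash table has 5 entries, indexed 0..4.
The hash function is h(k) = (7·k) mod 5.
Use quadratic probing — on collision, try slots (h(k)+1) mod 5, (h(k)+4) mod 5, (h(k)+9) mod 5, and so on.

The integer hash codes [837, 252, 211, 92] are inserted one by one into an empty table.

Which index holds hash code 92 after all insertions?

837: h=4 → slot 4
252: h=4, probe 4,0 → slot 0
211: h=2 → slot 2
92: h=4, probe 4,0,3 → slot 3
Table: [252, _, 211, 92, 837]

3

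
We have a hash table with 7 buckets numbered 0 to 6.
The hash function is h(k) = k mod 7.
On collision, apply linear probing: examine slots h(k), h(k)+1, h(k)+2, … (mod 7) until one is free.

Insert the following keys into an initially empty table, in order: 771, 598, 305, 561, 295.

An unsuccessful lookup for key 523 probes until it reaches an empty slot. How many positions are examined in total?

Insert 771: h=1, slot 1 empty => index 1.
Insert 598: h=3, slot 3 empty => index 3.
Insert 305: h=4, slot 4 empty => index 4.
Insert 561: h=1, slot 1 occupied => index 2.
Insert 295: h=1, slots 1,2,3,4 occupied => index 5.
Table: [_, 771, 561, 598, 305, 295, _]
Lookup 523: h=5, probe 5,6 → slot 6 empty, not found.

2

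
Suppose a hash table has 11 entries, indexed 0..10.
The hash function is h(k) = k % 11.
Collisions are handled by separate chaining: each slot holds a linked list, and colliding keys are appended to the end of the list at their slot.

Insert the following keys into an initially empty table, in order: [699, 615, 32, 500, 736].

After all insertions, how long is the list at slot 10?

3

699 -> bucket 6
615 -> bucket 10
32 -> bucket 10 (collision)
500 -> bucket 5
736 -> bucket 10 (collision)
Final buckets:
0: .
1: .
2: .
3: .
4: .
5: 500
6: 699
7: .
8: .
9: .
10: 615 -> 32 -> 736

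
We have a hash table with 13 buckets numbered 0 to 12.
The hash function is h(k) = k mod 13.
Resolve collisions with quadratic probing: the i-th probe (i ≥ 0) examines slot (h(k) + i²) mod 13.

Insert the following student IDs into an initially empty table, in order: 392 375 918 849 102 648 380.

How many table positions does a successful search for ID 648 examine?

392: h=2 -> slot 2
375: h=11 -> slot 11
918: h=8 -> slot 8
849: h=4 -> slot 4
102: h=11, probe 11,12 -> slot 12
648: h=11, probe 11,12,2,7 -> slot 7
380: h=3 -> slot 3
Table: [_, _, 392, 380, 849, _, _, 648, 918, _, _, 375, 102]
Lookup 648: h=11, probe 11,12,2,7 → found at 7.

4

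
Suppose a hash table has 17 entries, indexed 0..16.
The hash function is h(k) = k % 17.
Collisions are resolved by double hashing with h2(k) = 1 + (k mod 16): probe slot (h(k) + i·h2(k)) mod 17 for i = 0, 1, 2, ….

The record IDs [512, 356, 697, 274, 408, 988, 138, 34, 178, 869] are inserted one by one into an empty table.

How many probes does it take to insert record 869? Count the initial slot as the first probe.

3

512: h=2 -> slot 2
356: h=16 -> slot 16
697: h=0 -> slot 0
274: h=2, h2=3, probe 2,5 -> slot 5
408: h=0, h2=9, probe 0,9 -> slot 9
988: h=2, h2=13, probe 2,15 -> slot 15
138: h=2, h2=11, probe 2,13 -> slot 13
34: h=0, h2=3, probe 0,3 -> slot 3
178: h=8 -> slot 8
869: h=2, h2=6, probe 2,8,14 -> slot 14
Table: [697, -, 512, 34, -, 274, -, -, 178, 408, -, -, -, 138, 869, 988, 356]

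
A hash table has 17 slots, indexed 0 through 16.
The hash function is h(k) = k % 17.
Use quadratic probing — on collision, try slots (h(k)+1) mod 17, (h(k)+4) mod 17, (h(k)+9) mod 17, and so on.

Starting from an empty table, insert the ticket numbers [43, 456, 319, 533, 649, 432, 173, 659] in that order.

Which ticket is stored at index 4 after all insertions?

173

43 hashes to 9; slot 9 is free => place at 9.
456 hashes to 14; slot 14 is free => place at 14.
319 hashes to 13; slot 13 is free => place at 13.
533 hashes to 6; slot 6 is free => place at 6.
649 hashes to 3; slot 3 is free => place at 3.
432 hashes to 7; slot 7 is free => place at 7.
173 hashes to 3; 3 taken => place at 4.
659 hashes to 13; 13,14 taken => place at 0.
Table: [659, _, _, 649, 173, _, 533, 432, _, 43, _, _, _, 319, 456, _, _]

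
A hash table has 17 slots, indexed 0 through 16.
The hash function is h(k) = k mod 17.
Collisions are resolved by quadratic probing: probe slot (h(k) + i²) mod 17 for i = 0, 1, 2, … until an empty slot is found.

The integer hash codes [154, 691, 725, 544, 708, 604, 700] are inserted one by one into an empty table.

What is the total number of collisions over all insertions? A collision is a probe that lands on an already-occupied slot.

3

Insert 154: h=1, slot 1 empty -> index 1.
Insert 691: h=11, slot 11 empty -> index 11.
Insert 725: h=11, slot 11 occupied -> index 12.
Insert 544: h=0, slot 0 empty -> index 0.
Insert 708: h=11, slots 11,12 occupied -> index 15.
Insert 604: h=9, slot 9 empty -> index 9.
Insert 700: h=3, slot 3 empty -> index 3.
Table: [544, 154, -, 700, -, -, -, -, -, 604, -, 691, 725, -, -, 708, -]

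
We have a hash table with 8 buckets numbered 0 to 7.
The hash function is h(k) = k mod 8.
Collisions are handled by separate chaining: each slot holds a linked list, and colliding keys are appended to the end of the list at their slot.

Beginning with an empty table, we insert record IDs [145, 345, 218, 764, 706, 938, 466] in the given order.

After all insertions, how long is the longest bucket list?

4

Insert 145: h=1, bucket 1 empty -> new chain.
Insert 345: h=1, bucket 1 nonempty -> append to chain.
Insert 218: h=2, bucket 2 empty -> new chain.
Insert 764: h=4, bucket 4 empty -> new chain.
Insert 706: h=2, bucket 2 nonempty -> append to chain.
Insert 938: h=2, bucket 2 nonempty -> append to chain.
Insert 466: h=2, bucket 2 nonempty -> append to chain.
Final buckets:
0: ∅
1: 145 -> 345
2: 218 -> 706 -> 938 -> 466
3: ∅
4: 764
5: ∅
6: ∅
7: ∅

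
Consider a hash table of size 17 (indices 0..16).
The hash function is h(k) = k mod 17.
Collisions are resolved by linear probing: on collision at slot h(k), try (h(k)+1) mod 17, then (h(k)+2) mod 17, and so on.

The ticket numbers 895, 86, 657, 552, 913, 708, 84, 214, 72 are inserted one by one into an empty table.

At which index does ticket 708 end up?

895 hashes to 11; slot 11 is free → place at 11.
86 hashes to 1; slot 1 is free → place at 1.
657 hashes to 11; 11 taken → place at 12.
552 hashes to 8; slot 8 is free → place at 8.
913 hashes to 12; 12 taken → place at 13.
708 hashes to 11; 11,12,13 taken → place at 14.
84 hashes to 16; slot 16 is free → place at 16.
214 hashes to 10; slot 10 is free → place at 10.
72 hashes to 4; slot 4 is free → place at 4.
Table: [-, 86, -, -, 72, -, -, -, 552, -, 214, 895, 657, 913, 708, -, 84]

14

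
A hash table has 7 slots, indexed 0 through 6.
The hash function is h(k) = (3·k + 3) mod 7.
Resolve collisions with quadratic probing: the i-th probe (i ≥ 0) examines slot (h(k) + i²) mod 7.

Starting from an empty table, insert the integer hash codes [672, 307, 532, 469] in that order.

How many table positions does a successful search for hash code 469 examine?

4

Insert 672: h=3, slot 3 empty -> index 3.
Insert 307: h=0, slot 0 empty -> index 0.
Insert 532: h=3, slot 3 occupied -> index 4.
Insert 469: h=3, slots 3,4,0 occupied -> index 5.
Table: [307, ., ., 672, 532, 469, .]
Lookup 469: h=3, probe 3,4,0,5 → found at 5.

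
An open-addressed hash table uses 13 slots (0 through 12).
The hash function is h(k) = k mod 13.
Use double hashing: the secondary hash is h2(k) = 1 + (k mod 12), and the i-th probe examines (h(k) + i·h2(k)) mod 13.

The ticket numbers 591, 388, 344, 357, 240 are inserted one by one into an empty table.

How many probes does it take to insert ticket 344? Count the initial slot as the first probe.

Insert 591: h=6, slot 6 empty => index 6.
Insert 388: h=11, slot 11 empty => index 11.
Insert 344: h=6, h2=9, slot 6 occupied => index 2.
Insert 357: h=6, h2=10, slot 6 occupied => index 3.
Insert 240: h=6, h2=1, slot 6 occupied => index 7.
Table: [∅, ∅, 344, 357, ∅, ∅, 591, 240, ∅, ∅, ∅, 388, ∅]

2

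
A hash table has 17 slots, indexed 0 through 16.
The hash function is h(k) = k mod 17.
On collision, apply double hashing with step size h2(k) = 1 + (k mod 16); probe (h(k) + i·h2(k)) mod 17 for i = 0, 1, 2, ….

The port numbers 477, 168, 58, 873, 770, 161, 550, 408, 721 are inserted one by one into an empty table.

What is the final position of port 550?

13

477: h=1 -> slot 1
168: h=15 -> slot 15
58: h=7 -> slot 7
873: h=6 -> slot 6
770: h=5 -> slot 5
161: h=8 -> slot 8
550: h=6, h2=7, probe 6,13 -> slot 13
408: h=0 -> slot 0
721: h=7, h2=2, probe 7,9 -> slot 9
Table: [408, 477, —, —, —, 770, 873, 58, 161, 721, —, —, —, 550, —, 168, —]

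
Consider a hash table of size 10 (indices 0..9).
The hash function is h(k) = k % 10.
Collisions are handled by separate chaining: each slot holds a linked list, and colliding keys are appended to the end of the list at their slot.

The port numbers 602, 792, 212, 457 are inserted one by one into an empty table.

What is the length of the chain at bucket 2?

602 -> bucket 2
792 -> bucket 2 (collision)
212 -> bucket 2 (collision)
457 -> bucket 7
Final buckets:
0: -
1: -
2: 602 -> 792 -> 212
3: -
4: -
5: -
6: -
7: 457
8: -
9: -

3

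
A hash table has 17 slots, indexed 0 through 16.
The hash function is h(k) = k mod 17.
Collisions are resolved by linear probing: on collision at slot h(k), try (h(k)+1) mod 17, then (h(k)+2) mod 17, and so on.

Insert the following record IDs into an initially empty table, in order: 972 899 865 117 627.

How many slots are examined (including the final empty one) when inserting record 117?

3

Insert 972: h=3, slot 3 empty -> index 3.
Insert 899: h=15, slot 15 empty -> index 15.
Insert 865: h=15, slot 15 occupied -> index 16.
Insert 117: h=15, slots 15,16 occupied -> index 0.
Insert 627: h=15, slots 15,16,0 occupied -> index 1.
Table: [117, 627, —, 972, —, —, —, —, —, —, —, —, —, —, —, 899, 865]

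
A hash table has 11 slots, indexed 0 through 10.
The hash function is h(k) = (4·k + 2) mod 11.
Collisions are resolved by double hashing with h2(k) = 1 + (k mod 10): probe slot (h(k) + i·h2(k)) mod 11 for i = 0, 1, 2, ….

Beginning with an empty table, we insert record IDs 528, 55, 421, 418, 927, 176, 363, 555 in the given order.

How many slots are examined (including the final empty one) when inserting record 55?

528 hashes to 2; slot 2 is free => place at 2.
55 hashes to 2, h2=6; 2 taken => place at 8.
421 hashes to 3; slot 3 is free => place at 3.
418 hashes to 2, h2=9; 2 taken => place at 0.
927 hashes to 3, h2=8; 3,0,8 taken => place at 5.
176 hashes to 2, h2=7; 2 taken => place at 9.
363 hashes to 2, h2=4; 2 taken => place at 6.
555 hashes to 0, h2=6; 0,6 taken => place at 1.
Table: [418, 555, 528, 421, -, 927, 363, -, 55, 176, -]

2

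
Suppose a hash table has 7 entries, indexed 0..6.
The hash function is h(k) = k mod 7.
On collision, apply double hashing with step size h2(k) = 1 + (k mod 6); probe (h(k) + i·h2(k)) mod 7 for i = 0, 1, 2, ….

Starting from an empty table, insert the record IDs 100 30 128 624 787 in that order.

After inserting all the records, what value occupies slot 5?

Insert 100: h=2, slot 2 empty -> index 2.
Insert 30: h=2, h2=1, slot 2 occupied -> index 3.
Insert 128: h=2, h2=3, slot 2 occupied -> index 5.
Insert 624: h=1, slot 1 empty -> index 1.
Insert 787: h=3, h2=2, slots 3,5 occupied -> index 0.
Table: [787, 624, 100, 30, ., 128, .]

128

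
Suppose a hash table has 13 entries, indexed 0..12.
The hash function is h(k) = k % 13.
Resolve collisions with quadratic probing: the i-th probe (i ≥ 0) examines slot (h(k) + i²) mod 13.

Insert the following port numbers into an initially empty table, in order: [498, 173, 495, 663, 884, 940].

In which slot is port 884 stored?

9

Insert 498: h=4, slot 4 empty => index 4.
Insert 173: h=4, slot 4 occupied => index 5.
Insert 495: h=1, slot 1 empty => index 1.
Insert 663: h=0, slot 0 empty => index 0.
Insert 884: h=0, slots 0,1,4 occupied => index 9.
Insert 940: h=4, slots 4,5 occupied => index 8.
Table: [663, 495, _, _, 498, 173, _, _, 940, 884, _, _, _]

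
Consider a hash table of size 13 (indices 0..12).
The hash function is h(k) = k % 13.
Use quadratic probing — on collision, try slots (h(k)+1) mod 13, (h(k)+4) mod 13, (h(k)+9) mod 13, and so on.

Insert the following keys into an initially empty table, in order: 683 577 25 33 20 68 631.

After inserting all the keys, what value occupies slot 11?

Insert 683: h=7, slot 7 empty -> index 7.
Insert 577: h=5, slot 5 empty -> index 5.
Insert 25: h=12, slot 12 empty -> index 12.
Insert 33: h=7, slot 7 occupied -> index 8.
Insert 20: h=7, slots 7,8 occupied -> index 11.
Insert 68: h=3, slot 3 empty -> index 3.
Insert 631: h=7, slots 7,8,11,3 occupied -> index 10.
Table: [-, -, -, 68, -, 577, -, 683, 33, -, 631, 20, 25]

20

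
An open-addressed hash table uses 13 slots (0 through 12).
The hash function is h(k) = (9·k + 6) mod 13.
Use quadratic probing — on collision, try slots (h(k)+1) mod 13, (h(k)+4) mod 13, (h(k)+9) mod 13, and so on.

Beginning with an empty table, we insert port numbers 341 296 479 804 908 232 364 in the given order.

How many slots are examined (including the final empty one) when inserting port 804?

341 hashes to 7; slot 7 is free => place at 7.
296 hashes to 5; slot 5 is free => place at 5.
479 hashes to 1; slot 1 is free => place at 1.
804 hashes to 1; 1 taken => place at 2.
908 hashes to 1; 1,2,5 taken => place at 10.
232 hashes to 1; 1,2,5,10 taken => place at 4.
364 hashes to 6; slot 6 is free => place at 6.
Table: [—, 479, 804, —, 232, 296, 364, 341, —, —, 908, —, —]

2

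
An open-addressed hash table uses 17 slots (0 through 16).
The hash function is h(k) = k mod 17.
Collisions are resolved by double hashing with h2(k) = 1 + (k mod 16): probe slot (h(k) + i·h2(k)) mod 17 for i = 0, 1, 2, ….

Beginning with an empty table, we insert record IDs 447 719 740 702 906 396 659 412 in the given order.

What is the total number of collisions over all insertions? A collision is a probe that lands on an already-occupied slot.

447: h=5 => slot 5
719: h=5, h2=16, probe 5,4 => slot 4
740: h=9 => slot 9
702: h=5, h2=15, probe 5,3 => slot 3
906: h=5, h2=11, probe 5,16 => slot 16
396: h=5, h2=13, probe 5,1 => slot 1
659: h=13 => slot 13
412: h=4, h2=13, probe 4,0 => slot 0
Table: [412, 396, ., 702, 719, 447, ., ., ., 740, ., ., ., 659, ., ., 906]

5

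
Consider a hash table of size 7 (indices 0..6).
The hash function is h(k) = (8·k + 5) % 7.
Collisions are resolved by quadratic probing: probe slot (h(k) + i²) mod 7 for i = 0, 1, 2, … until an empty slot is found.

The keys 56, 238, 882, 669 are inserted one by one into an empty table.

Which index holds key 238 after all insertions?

6

56: h=5 → slot 5
238: h=5, probe 5,6 → slot 6
882: h=5, probe 5,6,2 → slot 2
669: h=2, probe 2,3 → slot 3
Table: [_, _, 882, 669, _, 56, 238]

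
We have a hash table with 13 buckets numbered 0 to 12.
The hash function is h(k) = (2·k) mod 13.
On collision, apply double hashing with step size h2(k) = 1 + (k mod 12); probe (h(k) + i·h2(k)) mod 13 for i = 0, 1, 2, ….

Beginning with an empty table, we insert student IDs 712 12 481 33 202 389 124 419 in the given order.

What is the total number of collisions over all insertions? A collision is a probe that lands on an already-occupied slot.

4

712: h=7 -> slot 7
12: h=11 -> slot 11
481: h=0 -> slot 0
33: h=1 -> slot 1
202: h=1, h2=11, probe 1,12 -> slot 12
389: h=11, h2=6, probe 11,4 -> slot 4
124: h=1, h2=5, probe 1,6 -> slot 6
419: h=6, h2=12, probe 6,5 -> slot 5
Table: [481, 33, —, —, 389, 419, 124, 712, —, —, —, 12, 202]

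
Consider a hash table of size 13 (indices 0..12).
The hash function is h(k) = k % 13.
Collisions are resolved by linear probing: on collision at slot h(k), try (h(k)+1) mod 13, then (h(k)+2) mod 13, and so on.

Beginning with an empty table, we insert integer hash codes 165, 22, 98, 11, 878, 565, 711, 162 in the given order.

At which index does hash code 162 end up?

0

Insert 165: h=9, slot 9 empty → index 9.
Insert 22: h=9, slot 9 occupied → index 10.
Insert 98: h=7, slot 7 empty → index 7.
Insert 11: h=11, slot 11 empty → index 11.
Insert 878: h=7, slot 7 occupied → index 8.
Insert 565: h=6, slot 6 empty → index 6.
Insert 711: h=9, slots 9,10,11 occupied → index 12.
Insert 162: h=6, slots 6,7,8,9,10,11,12 occupied → index 0.
Table: [162, ., ., ., ., ., 565, 98, 878, 165, 22, 11, 711]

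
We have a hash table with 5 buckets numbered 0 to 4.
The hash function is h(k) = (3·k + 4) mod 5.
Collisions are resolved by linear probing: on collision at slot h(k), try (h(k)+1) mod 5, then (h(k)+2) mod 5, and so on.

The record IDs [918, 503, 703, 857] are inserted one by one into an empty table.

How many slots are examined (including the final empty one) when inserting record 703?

3

918: h=3 -> slot 3
503: h=3, probe 3,4 -> slot 4
703: h=3, probe 3,4,0 -> slot 0
857: h=0, probe 0,1 -> slot 1
Table: [703, 857, _, 918, 503]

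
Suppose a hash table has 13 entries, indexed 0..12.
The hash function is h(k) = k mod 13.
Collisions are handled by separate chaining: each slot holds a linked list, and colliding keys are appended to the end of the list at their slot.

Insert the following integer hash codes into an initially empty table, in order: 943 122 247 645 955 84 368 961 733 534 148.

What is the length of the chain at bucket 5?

3

943 -> bucket 7
122 -> bucket 5
247 -> bucket 0
645 -> bucket 8
955 -> bucket 6
84 -> bucket 6 (collision)
368 -> bucket 4
961 -> bucket 12
733 -> bucket 5 (collision)
534 -> bucket 1
148 -> bucket 5 (collision)
Final buckets:
0: 247
1: 534
2: _
3: _
4: 368
5: 122 -> 733 -> 148
6: 955 -> 84
7: 943
8: 645
9: _
10: _
11: _
12: 961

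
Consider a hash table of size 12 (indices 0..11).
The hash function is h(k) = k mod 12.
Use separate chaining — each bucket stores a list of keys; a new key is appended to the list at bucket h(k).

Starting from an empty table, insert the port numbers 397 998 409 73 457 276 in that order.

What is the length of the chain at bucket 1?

397 -> bucket 1
998 -> bucket 2
409 -> bucket 1 (collision)
73 -> bucket 1 (collision)
457 -> bucket 1 (collision)
276 -> bucket 0
Final buckets:
0: 276
1: 397 -> 409 -> 73 -> 457
2: 998
3: _
4: _
5: _
6: _
7: _
8: _
9: _
10: _
11: _

4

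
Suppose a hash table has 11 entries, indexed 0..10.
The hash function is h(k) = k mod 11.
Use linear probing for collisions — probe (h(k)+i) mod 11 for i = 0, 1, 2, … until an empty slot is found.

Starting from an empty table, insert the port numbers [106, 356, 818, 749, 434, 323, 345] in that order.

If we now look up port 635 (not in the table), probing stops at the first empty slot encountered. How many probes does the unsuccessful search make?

Insert 106: h=7, slot 7 empty → index 7.
Insert 356: h=4, slot 4 empty → index 4.
Insert 818: h=4, slot 4 occupied → index 5.
Insert 749: h=1, slot 1 empty → index 1.
Insert 434: h=5, slot 5 occupied → index 6.
Insert 323: h=4, slots 4,5,6,7 occupied → index 8.
Insert 345: h=4, slots 4,5,6,7,8 occupied → index 9.
Table: [-, 749, -, -, 356, 818, 434, 106, 323, 345, -]
Lookup 635: h=8, probe 8,9,10 → slot 10 empty, not found.

3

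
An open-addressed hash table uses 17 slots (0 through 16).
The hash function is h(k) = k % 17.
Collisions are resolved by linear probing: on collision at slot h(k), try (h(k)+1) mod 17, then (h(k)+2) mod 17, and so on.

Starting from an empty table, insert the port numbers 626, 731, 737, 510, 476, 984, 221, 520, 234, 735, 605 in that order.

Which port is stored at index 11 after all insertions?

605

Insert 626: h=14, slot 14 empty => index 14.
Insert 731: h=0, slot 0 empty => index 0.
Insert 737: h=6, slot 6 empty => index 6.
Insert 510: h=0, slot 0 occupied => index 1.
Insert 476: h=0, slots 0,1 occupied => index 2.
Insert 984: h=15, slot 15 empty => index 15.
Insert 221: h=0, slots 0,1,2 occupied => index 3.
Insert 520: h=10, slot 10 empty => index 10.
Insert 234: h=13, slot 13 empty => index 13.
Insert 735: h=4, slot 4 empty => index 4.
Insert 605: h=10, slot 10 occupied => index 11.
Table: [731, 510, 476, 221, 735, ∅, 737, ∅, ∅, ∅, 520, 605, ∅, 234, 626, 984, ∅]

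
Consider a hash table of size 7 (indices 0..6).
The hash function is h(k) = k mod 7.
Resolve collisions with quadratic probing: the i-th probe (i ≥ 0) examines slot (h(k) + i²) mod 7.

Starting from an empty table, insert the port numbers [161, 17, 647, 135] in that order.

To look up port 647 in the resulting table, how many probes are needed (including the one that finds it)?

Insert 161: h=0, slot 0 empty -> index 0.
Insert 17: h=3, slot 3 empty -> index 3.
Insert 647: h=3, slot 3 occupied -> index 4.
Insert 135: h=2, slot 2 empty -> index 2.
Table: [161, -, 135, 17, 647, -, -]
Lookup 647: h=3, probe 3,4 → found at 4.

2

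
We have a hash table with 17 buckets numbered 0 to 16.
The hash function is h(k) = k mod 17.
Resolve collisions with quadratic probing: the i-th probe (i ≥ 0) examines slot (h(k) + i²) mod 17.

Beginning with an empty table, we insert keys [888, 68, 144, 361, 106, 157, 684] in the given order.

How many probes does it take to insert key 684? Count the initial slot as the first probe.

6

888 hashes to 4; slot 4 is free -> place at 4.
68 hashes to 0; slot 0 is free -> place at 0.
144 hashes to 8; slot 8 is free -> place at 8.
361 hashes to 4; 4 taken -> place at 5.
106 hashes to 4; 4,5,8 taken -> place at 13.
157 hashes to 4; 4,5,8,13 taken -> place at 3.
684 hashes to 4; 4,5,8,13,3 taken -> place at 12.
Table: [68, _, _, 157, 888, 361, _, _, 144, _, _, _, 684, 106, _, _, _]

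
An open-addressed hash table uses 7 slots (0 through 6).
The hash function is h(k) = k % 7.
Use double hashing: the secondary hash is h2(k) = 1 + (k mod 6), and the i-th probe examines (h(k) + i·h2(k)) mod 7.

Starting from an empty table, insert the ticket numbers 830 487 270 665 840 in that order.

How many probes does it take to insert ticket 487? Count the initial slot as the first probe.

2

830 hashes to 4; slot 4 is free => place at 4.
487 hashes to 4, h2=2; 4 taken => place at 6.
270 hashes to 4, h2=1; 4 taken => place at 5.
665 hashes to 0; slot 0 is free => place at 0.
840 hashes to 0, h2=1; 0 taken => place at 1.
Table: [665, 840, _, _, 830, 270, 487]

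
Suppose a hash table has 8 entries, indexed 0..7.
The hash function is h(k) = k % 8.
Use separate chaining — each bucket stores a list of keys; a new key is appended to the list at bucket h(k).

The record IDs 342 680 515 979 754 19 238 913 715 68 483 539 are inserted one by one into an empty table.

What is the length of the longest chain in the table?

342 → bucket 6
680 → bucket 0
515 → bucket 3
979 → bucket 3 (collision)
754 → bucket 2
19 → bucket 3 (collision)
238 → bucket 6 (collision)
913 → bucket 1
715 → bucket 3 (collision)
68 → bucket 4
483 → bucket 3 (collision)
539 → bucket 3 (collision)
Final buckets:
0: 680
1: 913
2: 754
3: 515 -> 979 -> 19 -> 715 -> 483 -> 539
4: 68
5: -
6: 342 -> 238
7: -

6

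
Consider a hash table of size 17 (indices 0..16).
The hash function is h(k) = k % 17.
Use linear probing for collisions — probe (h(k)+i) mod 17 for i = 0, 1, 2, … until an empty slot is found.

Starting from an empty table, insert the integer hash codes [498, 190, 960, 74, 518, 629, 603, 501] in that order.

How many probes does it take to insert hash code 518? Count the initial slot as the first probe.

2

498 hashes to 5; slot 5 is free → place at 5.
190 hashes to 3; slot 3 is free → place at 3.
960 hashes to 8; slot 8 is free → place at 8.
74 hashes to 6; slot 6 is free → place at 6.
518 hashes to 8; 8 taken → place at 9.
629 hashes to 0; slot 0 is free → place at 0.
603 hashes to 8; 8,9 taken → place at 10.
501 hashes to 8; 8,9,10 taken → place at 11.
Table: [629, —, —, 190, —, 498, 74, —, 960, 518, 603, 501, —, —, —, —, —]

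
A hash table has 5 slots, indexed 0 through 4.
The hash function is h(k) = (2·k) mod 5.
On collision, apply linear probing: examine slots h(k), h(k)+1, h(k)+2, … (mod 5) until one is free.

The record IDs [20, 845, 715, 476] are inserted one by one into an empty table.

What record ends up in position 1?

20 hashes to 0; slot 0 is free -> place at 0.
845 hashes to 0; 0 taken -> place at 1.
715 hashes to 0; 0,1 taken -> place at 2.
476 hashes to 2; 2 taken -> place at 3.
Table: [20, 845, 715, 476, _]

845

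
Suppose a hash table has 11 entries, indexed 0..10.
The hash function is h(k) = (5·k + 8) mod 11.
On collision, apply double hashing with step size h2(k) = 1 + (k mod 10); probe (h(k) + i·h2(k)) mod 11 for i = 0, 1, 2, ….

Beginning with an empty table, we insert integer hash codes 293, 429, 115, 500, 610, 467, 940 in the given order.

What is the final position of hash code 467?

293 hashes to 10; slot 10 is free → place at 10.
429 hashes to 8; slot 8 is free → place at 8.
115 hashes to 0; slot 0 is free → place at 0.
500 hashes to 0, h2=1; 0 taken → place at 1.
610 hashes to 0, h2=1; 0,1 taken → place at 2.
467 hashes to 0, h2=8; 0,8 taken → place at 5.
940 hashes to 0, h2=1; 0,1,2 taken → place at 3.
Table: [115, 500, 610, 940, _, 467, _, _, 429, _, 293]

5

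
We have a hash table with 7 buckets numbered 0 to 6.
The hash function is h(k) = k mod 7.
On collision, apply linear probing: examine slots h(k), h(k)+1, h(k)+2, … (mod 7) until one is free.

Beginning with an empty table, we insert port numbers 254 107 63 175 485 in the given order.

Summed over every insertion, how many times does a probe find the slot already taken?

4

254: h=2 → slot 2
107: h=2, probe 2,3 → slot 3
63: h=0 → slot 0
175: h=0, probe 0,1 → slot 1
485: h=2, probe 2,3,4 → slot 4
Table: [63, 175, 254, 107, 485, ∅, ∅]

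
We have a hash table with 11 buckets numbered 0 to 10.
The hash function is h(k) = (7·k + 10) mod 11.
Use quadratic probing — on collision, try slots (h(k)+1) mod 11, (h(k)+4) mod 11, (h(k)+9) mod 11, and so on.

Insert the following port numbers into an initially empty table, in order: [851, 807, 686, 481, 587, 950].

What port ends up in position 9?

686

851 hashes to 5; slot 5 is free => place at 5.
807 hashes to 5; 5 taken => place at 6.
686 hashes to 5; 5,6 taken => place at 9.
481 hashes to 0; slot 0 is free => place at 0.
587 hashes to 5; 5,6,9 taken => place at 3.
950 hashes to 5; 5,6,9,3 taken => place at 10.
Table: [481, _, _, 587, _, 851, 807, _, _, 686, 950]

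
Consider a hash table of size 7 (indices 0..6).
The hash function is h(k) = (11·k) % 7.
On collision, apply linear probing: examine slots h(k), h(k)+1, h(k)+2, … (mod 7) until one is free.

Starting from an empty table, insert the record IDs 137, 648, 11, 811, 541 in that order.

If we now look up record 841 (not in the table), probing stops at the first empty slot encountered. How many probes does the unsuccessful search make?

3

Insert 137: h=2, slot 2 empty => index 2.
Insert 648: h=2, slot 2 occupied => index 3.
Insert 11: h=2, slots 2,3 occupied => index 4.
Insert 811: h=3, slots 3,4 occupied => index 5.
Insert 541: h=1, slot 1 empty => index 1.
Table: [_, 541, 137, 648, 11, 811, _]
Lookup 841: h=4, probe 4,5,6 → slot 6 empty, not found.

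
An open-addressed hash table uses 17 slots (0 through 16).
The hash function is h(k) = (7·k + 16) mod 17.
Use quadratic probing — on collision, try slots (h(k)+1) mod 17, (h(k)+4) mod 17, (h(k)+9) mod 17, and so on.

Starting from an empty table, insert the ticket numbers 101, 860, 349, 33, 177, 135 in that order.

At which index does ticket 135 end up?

13

101 hashes to 9; slot 9 is free => place at 9.
860 hashes to 1; slot 1 is free => place at 1.
349 hashes to 11; slot 11 is free => place at 11.
33 hashes to 9; 9 taken => place at 10.
177 hashes to 14; slot 14 is free => place at 14.
135 hashes to 9; 9,10 taken => place at 13.
Table: [—, 860, —, —, —, —, —, —, —, 101, 33, 349, —, 135, 177, —, —]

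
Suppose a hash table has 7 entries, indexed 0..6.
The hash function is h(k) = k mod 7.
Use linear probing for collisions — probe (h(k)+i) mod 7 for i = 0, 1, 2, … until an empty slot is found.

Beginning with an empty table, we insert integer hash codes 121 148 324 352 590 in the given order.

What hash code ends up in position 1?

148

Insert 121: h=2, slot 2 empty => index 2.
Insert 148: h=1, slot 1 empty => index 1.
Insert 324: h=2, slot 2 occupied => index 3.
Insert 352: h=2, slots 2,3 occupied => index 4.
Insert 590: h=2, slots 2,3,4 occupied => index 5.
Table: [—, 148, 121, 324, 352, 590, —]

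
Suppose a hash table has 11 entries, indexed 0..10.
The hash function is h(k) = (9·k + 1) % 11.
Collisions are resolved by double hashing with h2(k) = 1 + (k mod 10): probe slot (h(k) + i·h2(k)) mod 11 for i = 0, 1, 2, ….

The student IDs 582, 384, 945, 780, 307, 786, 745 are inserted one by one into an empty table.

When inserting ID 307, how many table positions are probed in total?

582: h=3 => slot 3
384: h=3, h2=5, probe 3,8 => slot 8
945: h=3, h2=6, probe 3,9 => slot 9
780: h=3, h2=1, probe 3,4 => slot 4
307: h=3, h2=8, probe 3,0 => slot 0
786: h=2 => slot 2
745: h=7 => slot 7
Table: [307, _, 786, 582, 780, _, _, 745, 384, 945, _]

2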